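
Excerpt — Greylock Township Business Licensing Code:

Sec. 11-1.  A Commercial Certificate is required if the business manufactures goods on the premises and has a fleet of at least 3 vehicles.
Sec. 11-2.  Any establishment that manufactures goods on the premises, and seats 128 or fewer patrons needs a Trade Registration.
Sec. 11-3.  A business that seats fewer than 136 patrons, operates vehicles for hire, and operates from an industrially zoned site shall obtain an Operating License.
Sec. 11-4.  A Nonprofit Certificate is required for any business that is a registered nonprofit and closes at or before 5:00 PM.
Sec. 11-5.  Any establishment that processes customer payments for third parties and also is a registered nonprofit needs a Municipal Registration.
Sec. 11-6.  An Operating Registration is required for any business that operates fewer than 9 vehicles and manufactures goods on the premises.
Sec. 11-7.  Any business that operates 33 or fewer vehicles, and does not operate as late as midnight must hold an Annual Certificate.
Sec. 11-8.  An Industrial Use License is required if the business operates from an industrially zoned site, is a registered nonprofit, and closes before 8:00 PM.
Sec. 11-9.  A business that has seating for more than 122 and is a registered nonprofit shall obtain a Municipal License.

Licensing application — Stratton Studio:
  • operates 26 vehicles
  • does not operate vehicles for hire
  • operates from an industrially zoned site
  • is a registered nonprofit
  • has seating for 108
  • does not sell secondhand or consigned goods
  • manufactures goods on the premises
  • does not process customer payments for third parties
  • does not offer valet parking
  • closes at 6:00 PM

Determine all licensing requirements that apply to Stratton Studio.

Annual Certificate, Commercial Certificate, Industrial Use License, Trade Registration

Sec. 11-1. manufactures goods on the premises; vehicles 26 ≥ 3 → Commercial Certificate required.
Sec. 11-2. manufactures goods on the premises; seating 108 ≤ 128 → Trade Registration required.
Sec. 11-3. seating 108 < 136; does not operate vehicles for hire; operates from an industrially zoned site → Operating License not required.
Sec. 11-4. is a registered nonprofit; closes 6:00 PM, after 5:00 PM → Nonprofit Certificate not required.
Sec. 11-5. does not process customer payments for third parties; is a registered nonprofit → Municipal Registration not required.
Sec. 11-6. vehicles 26 ≥ 9; manufactures goods on the premises → Operating Registration not required.
Sec. 11-7. vehicles 26 ≤ 33; closes 6:00 PM, at/before midnight → Annual Certificate required.
Sec. 11-8. operates from an industrially zoned site; is a registered nonprofit; closes 6:00 PM, at/before 8:00 PM → Industrial Use License required.
Sec. 11-9. seating 108 ≤ 122; is a registered nonprofit → Municipal License not required.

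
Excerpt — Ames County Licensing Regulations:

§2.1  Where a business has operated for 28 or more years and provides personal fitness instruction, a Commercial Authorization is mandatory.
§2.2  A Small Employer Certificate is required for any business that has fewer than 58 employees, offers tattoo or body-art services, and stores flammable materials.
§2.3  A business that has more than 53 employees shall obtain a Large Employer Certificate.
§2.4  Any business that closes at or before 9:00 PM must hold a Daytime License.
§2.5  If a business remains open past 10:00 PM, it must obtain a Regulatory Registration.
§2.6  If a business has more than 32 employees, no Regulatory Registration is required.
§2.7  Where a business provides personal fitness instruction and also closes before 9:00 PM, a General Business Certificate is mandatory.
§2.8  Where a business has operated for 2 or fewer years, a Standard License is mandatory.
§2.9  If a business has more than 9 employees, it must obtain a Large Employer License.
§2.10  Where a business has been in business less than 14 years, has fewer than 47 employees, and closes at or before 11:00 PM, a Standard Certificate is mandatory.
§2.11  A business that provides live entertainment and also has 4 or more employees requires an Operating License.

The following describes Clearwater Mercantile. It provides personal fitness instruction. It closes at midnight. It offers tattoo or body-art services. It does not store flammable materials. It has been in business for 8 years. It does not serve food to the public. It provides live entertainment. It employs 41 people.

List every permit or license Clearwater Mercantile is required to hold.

Large Employer License, Operating License

§2.1 years in business 8 < 28; provides personal fitness instruction → Commercial Authorization not required.
§2.2 employees 41 < 58; offers tattoo or body-art services; does not store flammable materials → Small Employer Certificate not required.
§2.3 employees 41 ≤ 53 → Large Employer Certificate not required.
§2.4 closes midnight, after 9:00 PM → Daytime License not required.
§2.5 closes midnight, after 10:00 PM → Regulatory Registration required.
§2.6 employees 41 > 32 → exempt from Regulatory Registration.
§2.7 provides personal fitness instruction; closes midnight, after 9:00 PM → General Business Certificate not required.
§2.8 years in business 8 > 2 → Standard License not required.
§2.9 employees 41 > 9 → Large Employer License required.
§2.10 years in business 8 < 14; employees 41 < 47; closes midnight, after 11:00 PM → Standard Certificate not required.
§2.11 provides live entertainment; employees 41 ≥ 4 → Operating License required.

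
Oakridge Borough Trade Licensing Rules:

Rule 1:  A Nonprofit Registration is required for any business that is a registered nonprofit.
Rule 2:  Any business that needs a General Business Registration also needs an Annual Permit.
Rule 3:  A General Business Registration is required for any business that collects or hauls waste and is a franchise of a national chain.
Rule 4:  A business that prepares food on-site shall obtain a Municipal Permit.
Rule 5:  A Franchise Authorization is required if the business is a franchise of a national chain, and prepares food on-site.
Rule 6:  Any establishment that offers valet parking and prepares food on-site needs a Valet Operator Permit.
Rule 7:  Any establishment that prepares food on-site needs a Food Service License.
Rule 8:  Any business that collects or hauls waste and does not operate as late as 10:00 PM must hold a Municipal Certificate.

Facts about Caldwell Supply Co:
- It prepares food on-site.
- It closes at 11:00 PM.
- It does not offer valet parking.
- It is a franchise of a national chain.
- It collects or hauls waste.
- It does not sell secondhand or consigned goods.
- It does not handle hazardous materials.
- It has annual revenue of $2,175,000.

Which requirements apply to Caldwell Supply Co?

Annual Permit, Food Service License, Franchise Authorization, General Business Registration, Municipal Permit

Rule 1: is a franchise of a national chain (not: is a registered nonprofit) → Nonprofit Registration not required.
Rule 2: General Business Registration is required → Annual Permit also required.
Rule 3: collects or hauls waste; is a franchise of a national chain → General Business Registration required.
Rule 4: prepares food on-site → Municipal Permit required.
Rule 5: is a franchise of a national chain; prepares food on-site → Franchise Authorization required.
Rule 6: does not offer valet parking; prepares food on-site → Valet Operator Permit not required.
Rule 7: prepares food on-site → Food Service License required.
Rule 8: collects or hauls waste; closes 11:00 PM, after 10:00 PM → Municipal Certificate not required.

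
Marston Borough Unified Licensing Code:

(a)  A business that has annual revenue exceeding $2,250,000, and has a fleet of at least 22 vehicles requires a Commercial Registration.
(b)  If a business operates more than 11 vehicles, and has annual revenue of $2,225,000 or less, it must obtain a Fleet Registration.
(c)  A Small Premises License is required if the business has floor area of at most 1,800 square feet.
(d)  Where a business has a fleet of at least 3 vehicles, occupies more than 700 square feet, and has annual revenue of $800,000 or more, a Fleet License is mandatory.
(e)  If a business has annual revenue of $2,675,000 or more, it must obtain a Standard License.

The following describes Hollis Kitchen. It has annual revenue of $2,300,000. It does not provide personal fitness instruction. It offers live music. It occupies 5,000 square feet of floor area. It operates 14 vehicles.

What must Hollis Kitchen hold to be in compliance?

Fleet License

(a) revenue $2,300,000 > $2,250,000; vehicles 14 < 22 → Commercial Registration not required.
(b) vehicles 14 > 11; revenue $2,300,000 > $2,225,000 → Fleet Registration not required.
(c) floor area 5,000 square feet > 1,800 square feet → Small Premises License not required.
(d) vehicles 14 ≥ 3; floor area 5,000 square feet > 700 square feet; revenue $2,300,000 ≥ $800,000 → Fleet License required.
(e) revenue $2,300,000 < $2,675,000 → Standard License not required.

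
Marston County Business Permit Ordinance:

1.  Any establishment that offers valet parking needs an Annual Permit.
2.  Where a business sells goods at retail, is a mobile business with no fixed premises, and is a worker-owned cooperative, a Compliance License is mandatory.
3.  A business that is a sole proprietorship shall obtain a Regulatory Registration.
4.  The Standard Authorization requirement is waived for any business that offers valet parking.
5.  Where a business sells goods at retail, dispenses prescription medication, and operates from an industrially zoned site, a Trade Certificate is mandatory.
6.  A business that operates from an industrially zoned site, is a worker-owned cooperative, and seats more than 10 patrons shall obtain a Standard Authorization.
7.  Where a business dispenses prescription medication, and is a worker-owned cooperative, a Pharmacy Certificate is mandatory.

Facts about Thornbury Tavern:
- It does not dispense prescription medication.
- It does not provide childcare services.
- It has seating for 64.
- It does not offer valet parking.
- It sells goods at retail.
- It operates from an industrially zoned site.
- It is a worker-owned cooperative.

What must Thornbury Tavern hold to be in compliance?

Standard Authorization

1. does not offer valet parking → Annual Permit not required.
2. sells goods at retail; operates from an industrially zoned site (not: is a mobile business with no fixed premises); is a worker-owned cooperative → Compliance License not required.
3. is a worker-owned cooperative (not: is a sole proprietorship) → Regulatory Registration not required.
4. does not offer valet parking → Standard Authorization exemption does not apply.
5. sells goods at retail; does not dispense prescription medication; operates from an industrially zoned site → Trade Certificate not required.
6. operates from an industrially zoned site; is a worker-owned cooperative; seating 64 > 10 → Standard Authorization required.
7. does not dispense prescription medication; is a worker-owned cooperative → Pharmacy Certificate not required.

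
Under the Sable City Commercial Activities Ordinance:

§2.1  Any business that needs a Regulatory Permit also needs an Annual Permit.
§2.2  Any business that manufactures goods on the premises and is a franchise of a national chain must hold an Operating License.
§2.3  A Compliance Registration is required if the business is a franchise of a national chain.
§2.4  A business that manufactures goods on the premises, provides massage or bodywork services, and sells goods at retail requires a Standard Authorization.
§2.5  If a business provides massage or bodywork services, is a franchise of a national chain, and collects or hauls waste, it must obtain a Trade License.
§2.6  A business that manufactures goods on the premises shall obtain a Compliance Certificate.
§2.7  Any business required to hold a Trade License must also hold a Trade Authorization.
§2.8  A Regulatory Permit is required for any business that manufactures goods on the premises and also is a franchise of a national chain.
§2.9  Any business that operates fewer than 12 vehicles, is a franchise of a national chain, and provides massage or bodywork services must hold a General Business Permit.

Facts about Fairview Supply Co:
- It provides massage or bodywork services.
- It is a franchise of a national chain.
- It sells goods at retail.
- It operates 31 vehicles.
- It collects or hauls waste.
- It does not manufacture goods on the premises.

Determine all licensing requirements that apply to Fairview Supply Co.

Compliance Registration, Trade Authorization, Trade License

§2.1 Regulatory Permit is not required → no effect.
§2.2 does not manufacture goods on the premises; is a franchise of a national chain → Operating License not required.
§2.3 is a franchise of a national chain → Compliance Registration required.
§2.4 does not manufacture goods on the premises; provides massage or bodywork services; sells goods at retail → Standard Authorization not required.
§2.5 provides massage or bodywork services; is a franchise of a national chain; collects or hauls waste → Trade License required.
§2.6 does not manufacture goods on the premises → Compliance Certificate not required.
§2.7 Trade License is required → Trade Authorization also required.
§2.8 does not manufacture goods on the premises; is a franchise of a national chain → Regulatory Permit not required.
§2.9 vehicles 31 ≥ 12; is a franchise of a national chain; provides massage or bodywork services → General Business Permit not required.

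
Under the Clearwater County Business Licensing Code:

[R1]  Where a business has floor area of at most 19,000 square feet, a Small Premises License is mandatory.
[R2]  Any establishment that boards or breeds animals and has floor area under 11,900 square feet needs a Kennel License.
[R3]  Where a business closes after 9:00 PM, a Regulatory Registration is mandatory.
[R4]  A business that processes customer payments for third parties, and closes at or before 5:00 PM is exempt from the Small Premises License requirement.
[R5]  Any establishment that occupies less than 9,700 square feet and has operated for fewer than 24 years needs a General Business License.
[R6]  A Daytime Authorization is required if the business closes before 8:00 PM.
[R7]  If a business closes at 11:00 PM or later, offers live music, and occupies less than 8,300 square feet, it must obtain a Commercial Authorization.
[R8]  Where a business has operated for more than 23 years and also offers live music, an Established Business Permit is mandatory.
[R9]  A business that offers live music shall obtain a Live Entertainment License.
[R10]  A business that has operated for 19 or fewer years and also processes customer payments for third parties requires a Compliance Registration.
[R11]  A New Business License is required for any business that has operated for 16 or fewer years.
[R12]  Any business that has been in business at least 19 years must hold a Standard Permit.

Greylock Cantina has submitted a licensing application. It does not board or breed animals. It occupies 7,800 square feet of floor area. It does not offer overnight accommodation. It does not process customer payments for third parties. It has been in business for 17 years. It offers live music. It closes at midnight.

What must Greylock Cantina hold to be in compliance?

Commercial Authorization, General Business License, Live Entertainment License, Regulatory Registration, Small Premises License

[R1] floor area 7,800 square feet ≤ 19,000 square feet → Small Premises License required.
[R2] does not board or breed animals; floor area 7,800 square feet < 11,900 square feet → Kennel License not required.
[R3] closes midnight, after 9:00 PM → Regulatory Registration required.
[R4] does not process customer payments for third parties; closes midnight, after 5:00 PM → Small Premises License exemption does not apply.
[R5] floor area 7,800 square feet < 9,700 square feet; years in business 17 < 24 → General Business License required.
[R6] closes midnight, after 8:00 PM → Daytime Authorization not required.
[R7] closes midnight, after 11:00 PM; offers live music; floor area 7,800 square feet < 8,300 square feet → Commercial Authorization required.
[R8] years in business 17 ≤ 23; offers live music → Established Business Permit not required.
[R9] offers live music → Live Entertainment License required.
[R10] years in business 17 ≤ 19; does not process customer payments for third parties → Compliance Registration not required.
[R11] years in business 17 > 16 → New Business License not required.
[R12] years in business 17 < 19 → Standard Permit not required.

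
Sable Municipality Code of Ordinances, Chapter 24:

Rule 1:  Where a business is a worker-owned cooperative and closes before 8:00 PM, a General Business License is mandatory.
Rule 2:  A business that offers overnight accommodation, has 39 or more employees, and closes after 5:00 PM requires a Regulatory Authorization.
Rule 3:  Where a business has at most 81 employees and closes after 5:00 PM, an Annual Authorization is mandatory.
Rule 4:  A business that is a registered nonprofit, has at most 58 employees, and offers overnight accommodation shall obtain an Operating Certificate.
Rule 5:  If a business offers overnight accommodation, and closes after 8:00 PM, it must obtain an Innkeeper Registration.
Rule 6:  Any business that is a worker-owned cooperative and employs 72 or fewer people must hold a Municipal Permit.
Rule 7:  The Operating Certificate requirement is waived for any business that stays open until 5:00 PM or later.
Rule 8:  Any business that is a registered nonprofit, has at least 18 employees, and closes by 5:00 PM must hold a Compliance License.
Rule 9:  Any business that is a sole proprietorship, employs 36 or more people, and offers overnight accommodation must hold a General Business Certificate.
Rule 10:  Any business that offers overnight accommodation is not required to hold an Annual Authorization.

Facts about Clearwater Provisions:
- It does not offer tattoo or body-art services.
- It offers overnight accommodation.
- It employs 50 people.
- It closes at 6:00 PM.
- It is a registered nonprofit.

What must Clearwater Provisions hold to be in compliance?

Regulatory Authorization

Rule 1: is a registered nonprofit (not: is a worker-owned cooperative); closes 6:00 PM, at/before 8:00 PM → General Business License not required.
Rule 2: offers overnight accommodation; employees 50 ≥ 39; closes 6:00 PM, after 5:00 PM → Regulatory Authorization required.
Rule 3: employees 50 ≤ 81; closes 6:00 PM, after 5:00 PM → Annual Authorization required.
Rule 4: is a registered nonprofit; employees 50 ≤ 58; offers overnight accommodation → Operating Certificate required.
Rule 5: offers overnight accommodation; closes 6:00 PM, at/before 8:00 PM → Innkeeper Registration not required.
Rule 6: is a registered nonprofit (not: is a worker-owned cooperative); employees 50 ≤ 72 → Municipal Permit not required.
Rule 7: closes 6:00 PM, after 5:00 PM → exempt from Operating Certificate.
Rule 8: is a registered nonprofit; employees 50 ≥ 18; closes 6:00 PM, after 5:00 PM → Compliance License not required.
Rule 9: is a registered nonprofit (not: is a sole proprietorship); employees 50 ≥ 36; offers overnight accommodation → General Business Certificate not required.
Rule 10: offers overnight accommodation → exempt from Annual Authorization.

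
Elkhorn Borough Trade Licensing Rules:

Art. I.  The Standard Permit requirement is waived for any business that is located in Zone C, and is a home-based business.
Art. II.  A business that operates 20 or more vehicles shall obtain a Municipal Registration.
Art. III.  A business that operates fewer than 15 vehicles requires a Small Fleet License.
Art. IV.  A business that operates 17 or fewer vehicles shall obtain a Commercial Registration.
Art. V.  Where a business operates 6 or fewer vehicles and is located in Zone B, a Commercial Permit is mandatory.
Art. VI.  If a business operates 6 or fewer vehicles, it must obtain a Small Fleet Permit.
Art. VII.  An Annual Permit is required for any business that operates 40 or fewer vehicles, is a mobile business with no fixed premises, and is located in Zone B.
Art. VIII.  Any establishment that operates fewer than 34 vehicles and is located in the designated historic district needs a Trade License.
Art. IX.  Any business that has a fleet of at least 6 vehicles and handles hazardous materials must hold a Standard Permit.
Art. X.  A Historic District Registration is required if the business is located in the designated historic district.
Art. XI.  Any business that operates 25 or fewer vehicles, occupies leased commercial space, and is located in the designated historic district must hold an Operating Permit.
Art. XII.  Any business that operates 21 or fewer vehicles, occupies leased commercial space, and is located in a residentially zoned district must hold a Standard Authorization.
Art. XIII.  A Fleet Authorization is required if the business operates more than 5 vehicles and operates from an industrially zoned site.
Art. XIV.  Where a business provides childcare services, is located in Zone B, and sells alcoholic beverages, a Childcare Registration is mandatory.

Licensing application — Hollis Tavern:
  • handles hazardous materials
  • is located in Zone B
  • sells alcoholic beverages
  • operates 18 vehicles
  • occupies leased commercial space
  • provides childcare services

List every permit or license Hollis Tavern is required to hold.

Art. I. is located in Zone B (not: is located in Zone C); occupies leased commercial space (not: is a home-based business) → Standard Permit exemption does not apply.
Art. II. vehicles 18 < 20 → Municipal Registration not required.
Art. III. vehicles 18 ≥ 15 → Small Fleet License not required.
Art. IV. vehicles 18 > 17 → Commercial Registration not required.
Art. V. vehicles 18 > 6; is located in Zone B → Commercial Permit not required.
Art. VI. vehicles 18 > 6 → Small Fleet Permit not required.
Art. VII. vehicles 18 ≤ 40; occupies leased commercial space (not: is a mobile business with no fixed premises); is located in Zone B → Annual Permit not required.
Art. VIII. vehicles 18 < 34; is located in Zone B (not: is located in the designated historic district) → Trade License not required.
Art. IX. vehicles 18 ≥ 6; handles hazardous materials → Standard Permit required.
Art. X. is located in Zone B (not: is located in the designated historic district) → Historic District Registration not required.
Art. XI. vehicles 18 ≤ 25; occupies leased commercial space; is located in Zone B (not: is located in the designated historic district) → Operating Permit not required.
Art. XII. vehicles 18 ≤ 21; occupies leased commercial space; is located in Zone B (not: is located in a residentially zoned district) → Standard Authorization not required.
Art. XIII. vehicles 18 > 5; occupies leased commercial space (not: operates from an industrially zoned site) → Fleet Authorization not required.
Art. XIV. provides childcare services; is located in Zone B; sells alcoholic beverages → Childcare Registration required.

Childcare Registration, Standard Permit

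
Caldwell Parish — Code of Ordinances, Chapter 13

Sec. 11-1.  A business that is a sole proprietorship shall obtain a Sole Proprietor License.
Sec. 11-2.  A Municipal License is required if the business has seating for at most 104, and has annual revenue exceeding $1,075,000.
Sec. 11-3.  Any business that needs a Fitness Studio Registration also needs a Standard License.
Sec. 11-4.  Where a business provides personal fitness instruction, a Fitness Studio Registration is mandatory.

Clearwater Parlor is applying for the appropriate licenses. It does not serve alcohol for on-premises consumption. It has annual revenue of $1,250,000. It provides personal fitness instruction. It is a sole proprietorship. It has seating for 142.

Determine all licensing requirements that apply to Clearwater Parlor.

Fitness Studio Registration, Sole Proprietor License, Standard License

Sec. 11-1. is a sole proprietorship → Sole Proprietor License required.
Sec. 11-2. seating 142 > 104; revenue $1,250,000 > $1,075,000 → Municipal License not required.
Sec. 11-3. Fitness Studio Registration is required → Standard License also required.
Sec. 11-4. provides personal fitness instruction → Fitness Studio Registration required.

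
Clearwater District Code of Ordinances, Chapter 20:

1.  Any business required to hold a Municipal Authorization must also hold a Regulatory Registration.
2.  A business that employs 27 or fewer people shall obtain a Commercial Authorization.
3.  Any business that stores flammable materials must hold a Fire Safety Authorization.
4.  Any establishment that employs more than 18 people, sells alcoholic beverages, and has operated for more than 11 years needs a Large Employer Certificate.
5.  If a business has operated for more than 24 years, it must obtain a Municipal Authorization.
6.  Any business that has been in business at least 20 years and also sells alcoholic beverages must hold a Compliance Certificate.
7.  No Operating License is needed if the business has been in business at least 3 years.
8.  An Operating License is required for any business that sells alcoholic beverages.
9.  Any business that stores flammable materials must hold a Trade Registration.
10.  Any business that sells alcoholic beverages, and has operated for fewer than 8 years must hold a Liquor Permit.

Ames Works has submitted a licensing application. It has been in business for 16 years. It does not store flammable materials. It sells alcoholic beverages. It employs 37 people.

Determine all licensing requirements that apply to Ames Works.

1. Municipal Authorization is not required → no effect.
2. employees 37 > 27 → Commercial Authorization not required.
3. does not store flammable materials → Fire Safety Authorization not required.
4. employees 37 > 18; sells alcoholic beverages; years in business 16 > 11 → Large Employer Certificate required.
5. years in business 16 ≤ 24 → Municipal Authorization not required.
6. years in business 16 < 20; sells alcoholic beverages → Compliance Certificate not required.
7. years in business 16 ≥ 3 → exempt from Operating License.
8. sells alcoholic beverages → Operating License required.
9. does not store flammable materials → Trade Registration not required.
10. sells alcoholic beverages; years in business 16 ≥ 8 → Liquor Permit not required.

Large Employer Certificate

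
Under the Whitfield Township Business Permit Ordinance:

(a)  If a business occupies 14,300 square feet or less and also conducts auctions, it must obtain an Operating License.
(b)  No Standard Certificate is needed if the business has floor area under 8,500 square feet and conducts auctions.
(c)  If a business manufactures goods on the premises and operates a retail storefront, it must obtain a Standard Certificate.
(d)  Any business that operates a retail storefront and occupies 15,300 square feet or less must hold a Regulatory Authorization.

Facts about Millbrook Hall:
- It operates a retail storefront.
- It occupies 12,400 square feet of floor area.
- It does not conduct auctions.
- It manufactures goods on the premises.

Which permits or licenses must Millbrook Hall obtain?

Regulatory Authorization, Standard Certificate

(a) floor area 12,400 square feet ≤ 14,300 square feet; does not conduct auctions → Operating License not required.
(b) floor area 12,400 square feet ≥ 8,500 square feet; does not conduct auctions → Standard Certificate exemption does not apply.
(c) manufactures goods on the premises; operates a retail storefront → Standard Certificate required.
(d) operates a retail storefront; floor area 12,400 square feet ≤ 15,300 square feet → Regulatory Authorization required.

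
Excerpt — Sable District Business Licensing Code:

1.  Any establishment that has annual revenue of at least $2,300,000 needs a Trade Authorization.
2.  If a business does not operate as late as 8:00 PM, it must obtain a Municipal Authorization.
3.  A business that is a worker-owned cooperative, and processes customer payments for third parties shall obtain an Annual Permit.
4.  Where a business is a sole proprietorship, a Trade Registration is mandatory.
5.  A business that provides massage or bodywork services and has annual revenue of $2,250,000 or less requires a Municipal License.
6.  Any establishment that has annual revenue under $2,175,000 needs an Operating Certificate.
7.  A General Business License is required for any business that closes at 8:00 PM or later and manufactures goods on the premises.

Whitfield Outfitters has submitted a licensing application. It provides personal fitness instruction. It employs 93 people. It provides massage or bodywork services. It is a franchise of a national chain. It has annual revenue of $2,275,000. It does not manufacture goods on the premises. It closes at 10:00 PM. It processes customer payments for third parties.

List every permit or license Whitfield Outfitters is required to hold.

None

1. revenue $2,275,000 < $2,300,000 → Trade Authorization not required.
2. closes 10:00 PM, after 8:00 PM → Municipal Authorization not required.
3. is a franchise of a national chain (not: is a worker-owned cooperative); processes customer payments for third parties → Annual Permit not required.
4. is a franchise of a national chain (not: is a sole proprietorship) → Trade Registration not required.
5. provides massage or bodywork services; revenue $2,275,000 > $2,250,000 → Municipal License not required.
6. revenue $2,275,000 ≥ $2,175,000 → Operating Certificate not required.
7. closes 10:00 PM, after 8:00 PM; does not manufacture goods on the premises → General Business License not required.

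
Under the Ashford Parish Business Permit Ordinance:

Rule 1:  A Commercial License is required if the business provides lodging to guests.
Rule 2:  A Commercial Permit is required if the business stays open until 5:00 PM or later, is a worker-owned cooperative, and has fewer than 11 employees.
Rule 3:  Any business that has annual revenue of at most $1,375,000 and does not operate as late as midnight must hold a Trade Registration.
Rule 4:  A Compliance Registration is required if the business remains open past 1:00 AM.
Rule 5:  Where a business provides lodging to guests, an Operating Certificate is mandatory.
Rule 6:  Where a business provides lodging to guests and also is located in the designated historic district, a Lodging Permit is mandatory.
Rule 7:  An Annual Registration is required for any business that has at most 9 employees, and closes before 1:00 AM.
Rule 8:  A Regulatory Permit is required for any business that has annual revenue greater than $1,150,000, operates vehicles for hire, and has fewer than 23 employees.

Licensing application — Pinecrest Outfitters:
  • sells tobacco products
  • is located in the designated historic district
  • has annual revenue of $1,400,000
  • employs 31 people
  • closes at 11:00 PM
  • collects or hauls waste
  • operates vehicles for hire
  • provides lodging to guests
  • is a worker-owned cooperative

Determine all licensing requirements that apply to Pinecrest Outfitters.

Rule 1: provides lodging to guests → Commercial License required.
Rule 2: closes 11:00 PM, after 5:00 PM; is a worker-owned cooperative; employees 31 ≥ 11 → Commercial Permit not required.
Rule 3: revenue $1,400,000 > $1,375,000; closes 11:00 PM, at/before midnight → Trade Registration not required.
Rule 4: closes 11:00 PM, at/before 1:00 AM → Compliance Registration not required.
Rule 5: provides lodging to guests → Operating Certificate required.
Rule 6: provides lodging to guests; is located in the designated historic district → Lodging Permit required.
Rule 7: employees 31 > 9; closes 11:00 PM, at/before 1:00 AM → Annual Registration not required.
Rule 8: revenue $1,400,000 > $1,150,000; operates vehicles for hire; employees 31 ≥ 23 → Regulatory Permit not required.

Commercial License, Lodging Permit, Operating Certificate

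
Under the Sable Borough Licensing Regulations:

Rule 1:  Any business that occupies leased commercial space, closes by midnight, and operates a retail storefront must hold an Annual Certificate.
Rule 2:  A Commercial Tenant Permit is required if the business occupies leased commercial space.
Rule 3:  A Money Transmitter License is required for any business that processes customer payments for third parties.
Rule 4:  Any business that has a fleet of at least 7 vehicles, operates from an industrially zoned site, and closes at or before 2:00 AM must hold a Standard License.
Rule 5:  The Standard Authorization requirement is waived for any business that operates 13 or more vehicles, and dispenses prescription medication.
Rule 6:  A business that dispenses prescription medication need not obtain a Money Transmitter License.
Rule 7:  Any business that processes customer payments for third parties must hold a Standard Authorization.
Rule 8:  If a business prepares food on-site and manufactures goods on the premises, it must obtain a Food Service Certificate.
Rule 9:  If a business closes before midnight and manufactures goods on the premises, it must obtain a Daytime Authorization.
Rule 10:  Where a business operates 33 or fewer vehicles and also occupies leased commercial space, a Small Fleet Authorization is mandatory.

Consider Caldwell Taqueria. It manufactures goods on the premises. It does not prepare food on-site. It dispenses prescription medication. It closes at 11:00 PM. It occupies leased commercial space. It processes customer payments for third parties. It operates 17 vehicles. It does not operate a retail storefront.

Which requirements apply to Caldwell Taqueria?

Commercial Tenant Permit, Daytime Authorization, Small Fleet Authorization

Rule 1: occupies leased commercial space; closes 11:00 PM, at/before midnight; does not operate a retail storefront → Annual Certificate not required.
Rule 2: occupies leased commercial space → Commercial Tenant Permit required.
Rule 3: processes customer payments for third parties → Money Transmitter License required.
Rule 4: vehicles 17 ≥ 7; occupies leased commercial space (not: operates from an industrially zoned site); closes 11:00 PM, at/before 2:00 AM → Standard License not required.
Rule 5: vehicles 17 ≥ 13; dispenses prescription medication → exempt from Standard Authorization.
Rule 6: dispenses prescription medication → exempt from Money Transmitter License.
Rule 7: processes customer payments for third parties → Standard Authorization required.
Rule 8: does not prepare food on-site; manufactures goods on the premises → Food Service Certificate not required.
Rule 9: closes 11:00 PM, at/before midnight; manufactures goods on the premises → Daytime Authorization required.
Rule 10: vehicles 17 ≤ 33; occupies leased commercial space → Small Fleet Authorization required.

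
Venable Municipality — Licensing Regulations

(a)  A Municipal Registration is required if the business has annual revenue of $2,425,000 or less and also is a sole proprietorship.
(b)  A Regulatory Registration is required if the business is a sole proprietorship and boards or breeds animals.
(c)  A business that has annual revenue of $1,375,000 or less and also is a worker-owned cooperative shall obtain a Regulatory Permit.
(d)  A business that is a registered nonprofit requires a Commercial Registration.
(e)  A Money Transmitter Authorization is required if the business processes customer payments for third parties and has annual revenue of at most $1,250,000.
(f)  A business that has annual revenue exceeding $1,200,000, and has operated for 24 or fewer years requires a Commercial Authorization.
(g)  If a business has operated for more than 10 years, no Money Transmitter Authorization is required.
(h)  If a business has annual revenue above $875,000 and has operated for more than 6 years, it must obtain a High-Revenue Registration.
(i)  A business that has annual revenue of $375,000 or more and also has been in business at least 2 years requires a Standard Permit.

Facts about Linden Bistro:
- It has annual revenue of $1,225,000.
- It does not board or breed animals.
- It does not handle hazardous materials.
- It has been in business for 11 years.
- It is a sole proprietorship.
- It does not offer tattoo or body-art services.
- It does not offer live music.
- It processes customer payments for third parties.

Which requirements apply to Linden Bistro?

Commercial Authorization, High-Revenue Registration, Municipal Registration, Standard Permit

(a) revenue $1,225,000 ≤ $2,425,000; is a sole proprietorship → Municipal Registration required.
(b) is a sole proprietorship; does not board or breed animals → Regulatory Registration not required.
(c) revenue $1,225,000 ≤ $1,375,000; is a sole proprietorship (not: is a worker-owned cooperative) → Regulatory Permit not required.
(d) is a sole proprietorship (not: is a registered nonprofit) → Commercial Registration not required.
(e) processes customer payments for third parties; revenue $1,225,000 ≤ $1,250,000 → Money Transmitter Authorization required.
(f) revenue $1,225,000 > $1,200,000; years in business 11 ≤ 24 → Commercial Authorization required.
(g) years in business 11 > 10 → exempt from Money Transmitter Authorization.
(h) revenue $1,225,000 > $875,000; years in business 11 > 6 → High-Revenue Registration required.
(i) revenue $1,225,000 ≥ $375,000; years in business 11 ≥ 2 → Standard Permit required.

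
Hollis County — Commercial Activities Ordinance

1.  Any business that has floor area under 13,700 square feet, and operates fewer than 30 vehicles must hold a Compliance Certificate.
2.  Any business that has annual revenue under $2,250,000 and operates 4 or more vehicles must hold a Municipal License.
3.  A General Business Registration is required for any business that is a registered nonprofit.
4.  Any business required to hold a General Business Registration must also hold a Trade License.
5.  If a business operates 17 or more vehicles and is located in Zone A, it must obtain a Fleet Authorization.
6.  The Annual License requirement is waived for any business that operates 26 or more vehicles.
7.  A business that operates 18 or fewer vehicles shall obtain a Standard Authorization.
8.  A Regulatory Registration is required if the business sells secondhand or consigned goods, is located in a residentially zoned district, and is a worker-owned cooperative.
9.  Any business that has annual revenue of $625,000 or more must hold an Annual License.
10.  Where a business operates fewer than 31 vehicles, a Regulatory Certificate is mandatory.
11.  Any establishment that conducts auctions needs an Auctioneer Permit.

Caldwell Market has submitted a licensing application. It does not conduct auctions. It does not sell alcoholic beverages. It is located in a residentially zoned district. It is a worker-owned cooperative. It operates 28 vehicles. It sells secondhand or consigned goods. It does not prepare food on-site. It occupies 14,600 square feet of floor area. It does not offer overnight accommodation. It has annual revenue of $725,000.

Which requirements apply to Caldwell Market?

Municipal License, Regulatory Certificate, Regulatory Registration

1. floor area 14,600 square feet ≥ 13,700 square feet; vehicles 28 < 30 → Compliance Certificate not required.
2. revenue $725,000 < $2,250,000; vehicles 28 ≥ 4 → Municipal License required.
3. is a worker-owned cooperative (not: is a registered nonprofit) → General Business Registration not required.
4. General Business Registration is not required → no effect.
5. vehicles 28 ≥ 17; is located in a residentially zoned district (not: is located in Zone A) → Fleet Authorization not required.
6. vehicles 28 ≥ 26 → exempt from Annual License.
7. vehicles 28 > 18 → Standard Authorization not required.
8. sells secondhand or consigned goods; is located in a residentially zoned district; is a worker-owned cooperative → Regulatory Registration required.
9. revenue $725,000 ≥ $625,000 → Annual License required.
10. vehicles 28 < 31 → Regulatory Certificate required.
11. does not conduct auctions → Auctioneer Permit not required.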